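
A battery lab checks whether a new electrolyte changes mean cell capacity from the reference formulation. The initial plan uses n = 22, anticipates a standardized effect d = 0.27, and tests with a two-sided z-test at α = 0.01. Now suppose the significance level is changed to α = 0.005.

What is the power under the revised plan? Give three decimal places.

δ = d·√n = 0.27 × √22 = 1.2664 (unchanged). New critical value: z_{0.0025} = 2.807.
Revised power = Φ(δ − 2.807) + Φ(−δ − 2.807) = Φ(-1.541) + Φ(-4.073) = 0.0617 + 0.0000 = 0.0617.

Power ≈ 0.062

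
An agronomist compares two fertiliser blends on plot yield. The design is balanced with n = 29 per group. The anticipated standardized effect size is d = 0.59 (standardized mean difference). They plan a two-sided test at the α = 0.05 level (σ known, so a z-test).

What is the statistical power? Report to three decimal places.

Power ≈ 0.613

Noncentrality parameter: δ = d·√(n/2) = 0.59 × √(29/2) = 2.2467
Critical value for a two-sided test at α = 0.05: z_{α/2} = 1.960.
Power = Φ(δ − 1.960) + Φ(−δ − 1.960) = Φ(0.287) + Φ(-4.207) = 0.6128 + 0.0000 = 0.6128.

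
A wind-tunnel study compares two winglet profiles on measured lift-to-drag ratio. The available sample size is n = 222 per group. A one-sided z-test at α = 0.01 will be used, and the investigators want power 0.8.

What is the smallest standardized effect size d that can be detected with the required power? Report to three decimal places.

Required noncentrality: δ = z_{0.01} + z_{0.20} = 2.326 + 0.842 = 3.168.
δ = d·√(n/2) ⇒ d = δ/√(n/2) = 3.168/√(222/2) = 0.3007.

d ≈ 0.301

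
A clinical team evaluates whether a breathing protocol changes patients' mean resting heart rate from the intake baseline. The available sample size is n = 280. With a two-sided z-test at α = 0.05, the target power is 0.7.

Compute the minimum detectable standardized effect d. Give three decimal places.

d ≈ 0.148

Required noncentrality: δ = z_{0.025} + z_{0.30} = 1.960 + 0.524 = 2.484.
(The second rejection-region term Φ(−δ − z_{α/2}) is negligible and dropped.)
δ = d·√n ⇒ d = δ/√n = 2.484/√280 = 0.1485.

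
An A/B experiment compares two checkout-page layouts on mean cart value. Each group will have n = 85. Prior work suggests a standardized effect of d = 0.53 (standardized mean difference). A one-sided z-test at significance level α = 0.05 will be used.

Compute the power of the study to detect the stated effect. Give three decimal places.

Power ≈ 0.965

Noncentrality parameter: δ = d·√(n/2) = 0.53 × √(85/2) = 3.4552
Critical value for a one-sided test at α = 0.05: z_α = 1.645.
Power = Φ(δ − 1.645) = Φ(1.810) = 0.9649.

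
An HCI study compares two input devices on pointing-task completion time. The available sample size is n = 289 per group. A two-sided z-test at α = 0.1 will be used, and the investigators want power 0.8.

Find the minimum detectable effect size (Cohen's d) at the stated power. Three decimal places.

d ≈ 0.207

Need Φ(δ − 1.645) = 0.8, so δ = 1.645 + 0.842 = 2.486.
(The second rejection-region term Φ(−δ − z_{α/2}) is negligible and dropped.)
δ = d·√(n/2) ⇒ d = δ/√(n/2) = 2.486/√(289/2) = 0.2068.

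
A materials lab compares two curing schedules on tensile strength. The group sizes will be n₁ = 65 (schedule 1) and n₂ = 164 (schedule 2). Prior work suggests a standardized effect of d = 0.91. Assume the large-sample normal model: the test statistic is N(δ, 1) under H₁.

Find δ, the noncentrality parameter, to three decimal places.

δ = d / √(1/n₁ + 1/n₂) = 0.91 / √(1/65 + 1/164) = 6.2087

δ ≈ 6.209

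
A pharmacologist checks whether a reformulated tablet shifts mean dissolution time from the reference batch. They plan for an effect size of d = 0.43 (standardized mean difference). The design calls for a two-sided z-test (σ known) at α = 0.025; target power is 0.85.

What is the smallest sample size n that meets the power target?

For power 0.85 need Φ(δ − z_{0.0125}) = 0.85, so δ = z_{0.0125} + z_{0.15} = 2.241 + 1.036 = 3.278.
(Ignoring the negligible lower-tail rejection probability gives the usual closed-form inversion.)
δ = d·√n ⇒ n = (δ/d)² = (3.278 / 0.43)² = 58.11.
Round up to the next whole unit.

n = 59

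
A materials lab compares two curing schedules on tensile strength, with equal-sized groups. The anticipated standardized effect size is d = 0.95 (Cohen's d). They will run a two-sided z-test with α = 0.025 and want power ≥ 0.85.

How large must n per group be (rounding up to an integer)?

n = 24 per group

Set Φ(δ − 2.241) = 0.85; then δ − 2.241 = Φ⁻¹(0.85) = 1.036, giving δ = 3.278.
(Ignoring the negligible lower-tail rejection probability gives the usual closed-form inversion.)
δ = d·√(n/2) ⇒ n = 2(δ/d)² = 2 × (3.278 / 0.95)² = 23.81.
Rounding up, n = 24 per group.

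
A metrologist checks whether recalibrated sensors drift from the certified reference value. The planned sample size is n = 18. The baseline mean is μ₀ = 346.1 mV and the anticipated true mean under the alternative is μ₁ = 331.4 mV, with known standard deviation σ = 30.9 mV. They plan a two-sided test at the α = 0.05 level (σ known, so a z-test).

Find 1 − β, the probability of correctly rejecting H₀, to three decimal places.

Power ≈ 0.523

Standardized effect: d = |μ₁ − μ₀| / σ = |331.4 − 346.1| / 30.9 = 0.4757
Noncentrality parameter: δ = d·√n = 0.4757 × √18 = 2.0183
Two-sided α = 0.05 → critical value z_{0.025} = 1.960.
Power = Φ(δ − 1.960) + Φ(−δ − 1.960) = Φ(0.058) + Φ(-3.978) = 0.5233 + 0.0000 = 0.5233.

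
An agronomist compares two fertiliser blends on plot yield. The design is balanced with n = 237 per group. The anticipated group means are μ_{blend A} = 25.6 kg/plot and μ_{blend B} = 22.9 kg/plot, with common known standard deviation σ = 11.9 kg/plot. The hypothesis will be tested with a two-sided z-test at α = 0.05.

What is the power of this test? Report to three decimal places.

Power ≈ 0.695

Standardized effect: d = |μ_{blend A} − μ_{blend B}| / σ = |25.6 − 22.9| / 11.9 = 0.2269
Noncentrality parameter: δ = d·√(n/2) = 0.2269 × √(237/2) = 2.4699
Two-sided α = 0.05 → critical value z_{0.025} = 1.960.
Power = Φ(δ − 1.960) + Φ(−δ − 1.960) = Φ(0.510) + Φ(-4.430) = 0.6949 + 0.0000 = 0.6949.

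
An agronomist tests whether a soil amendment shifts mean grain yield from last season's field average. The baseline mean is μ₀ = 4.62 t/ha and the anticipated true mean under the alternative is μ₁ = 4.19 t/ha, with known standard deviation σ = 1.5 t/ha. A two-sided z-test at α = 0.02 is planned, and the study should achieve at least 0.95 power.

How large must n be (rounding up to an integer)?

n = 192

Standardized effect: d = |μ₁ − μ₀| / σ = |4.19 − 4.62| / 1.5 = 0.2867
For power 0.95 need Φ(δ − z_{0.01}) = 0.95, so δ = z_{0.01} + z_{0.05} = 2.326 + 1.645 = 3.971.
(The Φ(−δ − z_{α/2}) term is vanishingly small for δ > 0 and is dropped in the standard sample-size formula.)
δ = d·√n ⇒ n = (δ/d)² = (3.971 / 0.2867)² = 191.91.
Round up to the next whole unit.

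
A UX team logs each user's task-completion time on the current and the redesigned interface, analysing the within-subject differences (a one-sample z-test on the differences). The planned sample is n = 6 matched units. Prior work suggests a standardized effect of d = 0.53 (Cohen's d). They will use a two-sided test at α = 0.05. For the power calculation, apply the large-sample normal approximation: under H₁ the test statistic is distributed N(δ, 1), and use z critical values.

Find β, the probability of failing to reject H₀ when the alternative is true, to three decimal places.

Noncentrality parameter: δ = d·√n = 0.53 × √6 = 1.2982
Two-sided α = 0.05 → critical value z_{0.025} = 1.960.
Power = Φ(δ − 1.960) + Φ(−δ − 1.960) = Φ(-0.662) + Φ(-3.258) = 0.2541 + 0.0006 = 0.2546.
Type II error: β = 1 − power = 1 − 0.2546 = 0.7454.

β ≈ 0.745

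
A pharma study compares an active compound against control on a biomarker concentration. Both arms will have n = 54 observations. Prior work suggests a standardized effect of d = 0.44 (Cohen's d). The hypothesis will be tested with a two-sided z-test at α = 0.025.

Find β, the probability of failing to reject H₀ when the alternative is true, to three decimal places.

Noncentrality parameter: δ = d·√(n/2) = 0.44 × √(54/2) = 2.2863
Critical value for a two-sided test at α = 0.025: z_{α/2} = 2.241.
Power = Φ(δ − 2.241) + Φ(−δ − 2.241) = Φ(0.045) + Φ(-4.528) = 0.5179 + 0.0000 = 0.5179.
Type II error: β = 1 − power = 1 − 0.5179 = 0.4821.

β ≈ 0.482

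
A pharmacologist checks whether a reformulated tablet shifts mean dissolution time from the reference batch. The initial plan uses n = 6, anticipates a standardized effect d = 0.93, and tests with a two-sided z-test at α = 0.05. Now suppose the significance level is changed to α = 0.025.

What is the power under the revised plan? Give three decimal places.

δ = d·√n = 0.93 × √6 = 2.2780 (unchanged). New critical value: z_{0.0125} = 2.241.
Revised power = Φ(δ − 2.241) + Φ(−δ − 2.241) = Φ(0.037) + Φ(-4.519) = 0.5146 + 0.0000 = 0.5146.

Power ≈ 0.515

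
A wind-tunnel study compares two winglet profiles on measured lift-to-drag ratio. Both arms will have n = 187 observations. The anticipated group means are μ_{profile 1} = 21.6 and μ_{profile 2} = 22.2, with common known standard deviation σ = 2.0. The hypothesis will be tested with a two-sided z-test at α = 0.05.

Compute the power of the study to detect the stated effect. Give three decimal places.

Standardized effect: d = |μ_{profile 1} − μ_{profile 2}| / σ = |21.6 − 22.2| / 2.0 = 0.3000
Noncentrality parameter: δ = d·√(n/2) = 0.3000 × √(187/2) = 2.9009
Two-sided α = 0.05 → critical value z_{0.025} = 1.960.
Power = Φ(δ − 1.960) + Φ(−δ − 1.960) = Φ(0.941) + Φ(-4.861) = 0.8266 + 0.0000 = 0.8266.

Power ≈ 0.827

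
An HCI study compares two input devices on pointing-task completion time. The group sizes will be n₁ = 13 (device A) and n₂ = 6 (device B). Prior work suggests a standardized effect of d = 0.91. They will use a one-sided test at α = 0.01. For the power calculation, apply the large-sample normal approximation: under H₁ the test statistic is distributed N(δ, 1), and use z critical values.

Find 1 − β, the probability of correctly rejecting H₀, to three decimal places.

Noncentrality parameter: δ = d / √(1/n₁ + 1/n₂) = 0.91 / √(1/13 + 1/6) = 1.8438
One-sided α = 0.01 → critical value z_{0.01} = 2.326.
Power = Φ(δ − 2.326) = Φ(-0.483) = 0.3147.

Power ≈ 0.315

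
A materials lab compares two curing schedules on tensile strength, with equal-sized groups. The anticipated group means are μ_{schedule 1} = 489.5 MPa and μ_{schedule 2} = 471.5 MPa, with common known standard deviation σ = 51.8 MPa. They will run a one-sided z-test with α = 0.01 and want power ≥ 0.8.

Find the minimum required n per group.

Standardized effect: d = |μ_{schedule 1} − μ_{schedule 2}| / σ = |489.5 − 471.5| / 51.8 = 0.3475
For power 0.8 need Φ(δ − z_{0.01}) = 0.8, so δ = z_{0.01} + z_{0.20} = 2.326 + 0.842 = 3.168.
δ = d·√(n/2) ⇒ n = 2(δ/d)² = 2 × (3.168 / 0.3475)² = 166.23.
Round up to the next whole unit.

n = 167 per group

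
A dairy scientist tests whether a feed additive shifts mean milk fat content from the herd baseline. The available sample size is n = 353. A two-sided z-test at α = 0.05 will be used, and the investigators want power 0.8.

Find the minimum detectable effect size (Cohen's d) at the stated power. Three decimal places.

Required noncentrality: δ = z_{0.025} + z_{0.20} = 1.960 + 0.842 = 2.802.
(The second rejection-region term Φ(−δ − z_{α/2}) is negligible and dropped.)
δ = d·√n ⇒ d = δ/√n = 2.802/√353 = 0.1491.

d ≈ 0.149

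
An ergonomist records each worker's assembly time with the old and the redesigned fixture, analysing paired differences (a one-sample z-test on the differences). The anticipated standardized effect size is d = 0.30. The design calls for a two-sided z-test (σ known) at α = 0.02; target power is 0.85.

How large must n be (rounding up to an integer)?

n = 126

For power 0.85 need Φ(δ − z_{0.01}) = 0.85, so δ = z_{0.01} + z_{0.15} = 2.326 + 1.036 = 3.363.
(Ignoring the negligible lower-tail rejection probability gives the usual closed-form inversion.)
δ = d·√n ⇒ n = (δ/d)² = (3.363 / 0.30)² = 125.65.
Rounding up, n = 126.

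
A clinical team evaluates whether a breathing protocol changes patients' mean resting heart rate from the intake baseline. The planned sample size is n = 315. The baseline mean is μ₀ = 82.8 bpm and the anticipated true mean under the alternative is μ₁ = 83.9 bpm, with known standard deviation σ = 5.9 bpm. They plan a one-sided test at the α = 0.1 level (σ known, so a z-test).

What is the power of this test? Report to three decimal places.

Power ≈ 0.979

Standardized effect: d = |μ₁ − μ₀| / σ = |83.9 − 82.8| / 5.9 = 0.1864
Noncentrality parameter: δ = d·√n = 0.1864 × √315 = 3.3090
Critical value for a one-sided test at α = 0.1: z_α = 1.282.
Power = P(Z > 1.282 − δ) = Φ(2.027) = 0.9787.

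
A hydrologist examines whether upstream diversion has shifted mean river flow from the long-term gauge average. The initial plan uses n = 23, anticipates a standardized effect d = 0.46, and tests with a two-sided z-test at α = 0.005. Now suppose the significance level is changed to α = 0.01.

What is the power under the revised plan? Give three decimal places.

Power ≈ 0.356

δ = d·√n = 0.46 × √23 = 2.2061 (unchanged). New critical value: z_{0.005} = 2.576.
Revised power = Φ(δ − 2.576) + Φ(−δ − 2.576) = Φ(-0.370) + Φ(-4.782) = 0.3558 + 0.0000 = 0.3558.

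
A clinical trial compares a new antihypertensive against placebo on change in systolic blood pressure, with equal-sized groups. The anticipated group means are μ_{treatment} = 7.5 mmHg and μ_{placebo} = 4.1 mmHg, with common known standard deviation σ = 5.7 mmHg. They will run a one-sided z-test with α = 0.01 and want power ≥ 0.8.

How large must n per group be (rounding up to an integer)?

Standardized effect: d = |μ_{treatment} − μ_{placebo}| / σ = |7.5 − 4.1| / 5.7 = 0.5965
For power 0.8 need Φ(δ − z_{0.01}) = 0.8, so δ = z_{0.01} + z_{0.20} = 2.326 + 0.842 = 3.168.
δ = d·√(n/2) ⇒ n = 2(δ/d)² = 2 × (3.168 / 0.5965)² = 56.41.
Rounding up, n = 57 per group.

n = 57 per group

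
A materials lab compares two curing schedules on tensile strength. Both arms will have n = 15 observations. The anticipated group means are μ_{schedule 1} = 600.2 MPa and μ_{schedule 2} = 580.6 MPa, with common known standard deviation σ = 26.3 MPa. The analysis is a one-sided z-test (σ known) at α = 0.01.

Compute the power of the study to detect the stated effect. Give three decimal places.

Standardized effect: d = |μ_{schedule 1} − μ_{schedule 2}| / σ = |600.2 − 580.6| / 26.3 = 0.7452
Noncentrality parameter: δ = d·√(n/2) = 0.7452 × √(15/2) = 2.0409
One-sided α = 0.01 → critical value z_{0.01} = 2.326.
Power = Φ(δ − 2.326) = Φ(-0.285) = 0.3877.

Power ≈ 0.388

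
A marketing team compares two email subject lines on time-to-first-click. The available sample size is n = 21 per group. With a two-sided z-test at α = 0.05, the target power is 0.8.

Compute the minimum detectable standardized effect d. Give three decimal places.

d ≈ 0.865

Need Φ(δ − 1.960) = 0.8, so δ = 1.960 + 0.842 = 2.802.
(Lower-tail contribution to power is negligible for δ > 0.)
δ = d·√(n/2) ⇒ d = δ/√(n/2) = 2.802/√(21/2) = 0.8646.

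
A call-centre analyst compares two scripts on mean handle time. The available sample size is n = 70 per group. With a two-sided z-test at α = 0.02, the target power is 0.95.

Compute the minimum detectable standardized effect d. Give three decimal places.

d ≈ 0.671

Need Φ(δ − 2.326) = 0.95, so δ = 2.326 + 1.645 = 3.971.
(Lower-tail contribution to power is negligible for δ > 0.)
δ = d·√(n/2) ⇒ d = δ/√(n/2) = 3.971/√(70/2) = 0.6713.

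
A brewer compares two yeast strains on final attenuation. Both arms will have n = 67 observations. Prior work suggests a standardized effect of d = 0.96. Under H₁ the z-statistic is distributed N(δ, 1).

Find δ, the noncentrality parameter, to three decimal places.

δ ≈ 5.556

δ = d·√(n/2) = 0.96 × √(67/2) = 5.5564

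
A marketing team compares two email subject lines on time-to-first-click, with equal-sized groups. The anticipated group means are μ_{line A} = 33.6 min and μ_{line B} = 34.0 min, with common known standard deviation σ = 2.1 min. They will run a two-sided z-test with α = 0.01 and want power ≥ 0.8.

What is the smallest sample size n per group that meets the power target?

Standardized effect: d = |μ_{line A} − μ_{line B}| / σ = |33.6 − 34.0| / 2.1 = 0.1905
For power 0.8 need Φ(δ − z_{0.005}) = 0.8, so δ = z_{0.005} + z_{0.20} = 2.576 + 0.842 = 3.417.
(Ignoring the negligible lower-tail rejection probability gives the usual closed-form inversion.)
δ = d·√(n/2) ⇒ n = 2(δ/d)² = 2 × (3.417 / 0.1905)² = 643.80.
Round up to the next whole unit.

n = 644 per group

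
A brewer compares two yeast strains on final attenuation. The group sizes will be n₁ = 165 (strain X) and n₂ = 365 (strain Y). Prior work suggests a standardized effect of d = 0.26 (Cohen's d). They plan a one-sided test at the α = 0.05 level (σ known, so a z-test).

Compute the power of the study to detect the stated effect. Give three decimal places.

Noncentrality parameter: δ = d / √(1/n₁ + 1/n₂) = 0.26 / √(1/165 + 1/365) = 2.7716
One-sided α = 0.05 → critical value z_{0.05} = 1.645.
Power = P(Z > 1.645 − δ) = Φ(1.127) = 0.8701.

Power ≈ 0.870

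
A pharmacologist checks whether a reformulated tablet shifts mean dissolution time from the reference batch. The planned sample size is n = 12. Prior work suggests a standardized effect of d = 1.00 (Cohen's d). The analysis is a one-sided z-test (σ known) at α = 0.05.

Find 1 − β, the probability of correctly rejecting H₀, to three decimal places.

Power ≈ 0.966

Noncentrality parameter: δ = d·√n = 1.00 × √12 = 3.4641
Critical value for a one-sided test at α = 0.05: z_α = 1.645.
Power = Φ(δ − 1.645) = Φ(1.819) = 0.9656.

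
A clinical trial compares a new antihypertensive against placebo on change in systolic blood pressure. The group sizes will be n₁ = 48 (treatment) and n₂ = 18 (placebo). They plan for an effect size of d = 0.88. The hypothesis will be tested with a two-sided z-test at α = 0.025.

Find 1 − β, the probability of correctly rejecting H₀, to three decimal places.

Noncentrality parameter: δ = d / √(1/n₁ + 1/n₂) = 0.88 / √(1/48 + 1/18) = 3.1840
Critical value for a two-sided test at α = 0.025: z_{α/2} = 2.241.
Power = Φ(δ − 2.241) + Φ(−δ − 2.241) = Φ(0.943) + Φ(-5.425) = 0.8270 + 0.0000 = 0.8270.

Power ≈ 0.827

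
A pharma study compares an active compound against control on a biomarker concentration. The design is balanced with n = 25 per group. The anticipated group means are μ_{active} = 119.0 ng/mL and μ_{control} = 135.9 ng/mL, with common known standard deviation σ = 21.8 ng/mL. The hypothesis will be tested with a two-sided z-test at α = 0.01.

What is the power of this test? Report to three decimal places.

Standardized effect: d = |μ_{active} − μ_{control}| / σ = |119.0 − 135.9| / 21.8 = 0.7752
Noncentrality parameter: δ = d·√(n/2) = 0.7752 × √(25/2) = 2.7408
Two-sided α = 0.01 → critical value z_{0.005} = 2.576.
Power = Φ(δ − 2.576) + Φ(−δ − 2.576) = Φ(0.165) + Φ(-5.317) = 0.5655 + 0.0000 = 0.5655.

Power ≈ 0.566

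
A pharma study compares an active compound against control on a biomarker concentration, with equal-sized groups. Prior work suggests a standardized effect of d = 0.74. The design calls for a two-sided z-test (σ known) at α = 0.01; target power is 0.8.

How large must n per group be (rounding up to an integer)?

For power 0.8 need Φ(δ − z_{0.005}) = 0.8, so δ = z_{0.005} + z_{0.20} = 2.576 + 0.842 = 3.417.
(For δ > 0 the lower-tail rejection region contributes negligibly to power, so the one-term inversion is standard.)
δ = d·√(n/2) ⇒ n = 2(δ/d)² = 2 × (3.417 / 0.74)² = 42.66.
Rounding up, n = 43 per group.

n = 43 per group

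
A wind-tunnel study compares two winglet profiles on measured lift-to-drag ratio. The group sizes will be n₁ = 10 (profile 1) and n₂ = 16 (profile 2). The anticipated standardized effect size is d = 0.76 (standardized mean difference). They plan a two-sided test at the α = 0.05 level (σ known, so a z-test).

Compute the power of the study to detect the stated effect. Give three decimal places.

Power ≈ 0.470

Noncentrality parameter: δ = d / √(1/n₁ + 1/n₂) = 0.76 / √(1/10 + 1/16) = 1.8853
Critical value for a two-sided test at α = 0.05: z_{α/2} = 1.960.
Power = Φ(δ − 1.960) + Φ(−δ − 1.960) = Φ(-0.075) + Φ(-3.845) = 0.4703 + 0.0001 = 0.4703.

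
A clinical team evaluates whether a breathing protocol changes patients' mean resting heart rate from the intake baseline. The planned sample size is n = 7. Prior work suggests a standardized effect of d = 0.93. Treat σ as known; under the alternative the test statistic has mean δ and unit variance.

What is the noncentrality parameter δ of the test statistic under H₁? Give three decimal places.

δ ≈ 2.461

The noncentrality parameter scales effect size by the design's sample-size factor: δ = d·√n = 0.93 × √7 = 2.4605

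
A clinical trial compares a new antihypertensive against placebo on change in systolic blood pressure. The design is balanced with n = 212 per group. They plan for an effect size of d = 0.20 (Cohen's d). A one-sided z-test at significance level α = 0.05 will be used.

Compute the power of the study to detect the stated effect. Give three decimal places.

Power ≈ 0.661

Noncentrality parameter: δ = d·√(n/2) = 0.20 × √(212/2) = 2.0591
Critical value for a one-sided test at α = 0.05: z_α = 1.645.
Power = P(Z > 1.645 − δ) = Φ(0.414) = 0.6607.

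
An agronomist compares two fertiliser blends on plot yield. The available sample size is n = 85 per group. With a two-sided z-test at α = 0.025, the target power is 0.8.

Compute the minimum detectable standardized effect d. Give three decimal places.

d ≈ 0.473

Required noncentrality: δ = z_{0.0125} + z_{0.20} = 2.241 + 0.842 = 3.083.
(The second rejection-region term Φ(−δ − z_{α/2}) is negligible and dropped.)
δ = d·√(n/2) ⇒ d = δ/√(n/2) = 3.083/√(85/2) = 0.4729.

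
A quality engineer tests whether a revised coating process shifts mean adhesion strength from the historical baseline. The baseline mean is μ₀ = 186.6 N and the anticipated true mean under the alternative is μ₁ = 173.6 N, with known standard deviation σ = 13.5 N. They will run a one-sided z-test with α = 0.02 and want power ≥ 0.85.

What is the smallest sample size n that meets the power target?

n = 11

Standardized effect: d = |μ₁ − μ₀| / σ = |173.6 − 186.6| / 13.5 = 0.9630
For power 0.85 need Φ(δ − z_{0.02}) = 0.85, so δ = z_{0.02} + z_{0.15} = 2.054 + 1.036 = 3.090.
δ = d·√n ⇒ n = (δ/d)² = (3.090 / 0.9630)² = 10.30.
Round up to the next whole unit.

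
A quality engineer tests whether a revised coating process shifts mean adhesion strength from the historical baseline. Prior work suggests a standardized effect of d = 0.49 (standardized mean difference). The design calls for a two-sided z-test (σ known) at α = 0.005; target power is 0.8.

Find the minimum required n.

Set Φ(δ − 2.807) = 0.8; then δ − 2.807 = Φ⁻¹(0.8) = 0.842, giving δ = 3.649.
(The Φ(−δ − z_{α/2}) term is vanishingly small for δ > 0 and is dropped in the standard sample-size formula.)
δ = d·√n ⇒ n = (δ/d)² = (3.649 / 0.49)² = 55.45.
Round up to the next whole unit.

n = 56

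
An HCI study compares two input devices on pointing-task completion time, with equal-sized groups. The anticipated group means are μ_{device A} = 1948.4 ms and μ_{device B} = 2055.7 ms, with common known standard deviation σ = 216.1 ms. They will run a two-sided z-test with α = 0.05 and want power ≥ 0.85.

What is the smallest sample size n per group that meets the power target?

n = 73 per group

Standardized effect: d = |μ_{device A} − μ_{device B}| / σ = |1948.4 − 2055.7| / 216.1 = 0.4965
Set Φ(δ − 1.960) = 0.85; then δ − 1.960 = Φ⁻¹(0.85) = 1.036, giving δ = 2.996.
(Ignoring the negligible lower-tail rejection probability gives the usual closed-form inversion.)
δ = d·√(n/2) ⇒ n = 2(δ/d)² = 2 × (2.996 / 0.4965)² = 72.83.
Round up to the next whole unit.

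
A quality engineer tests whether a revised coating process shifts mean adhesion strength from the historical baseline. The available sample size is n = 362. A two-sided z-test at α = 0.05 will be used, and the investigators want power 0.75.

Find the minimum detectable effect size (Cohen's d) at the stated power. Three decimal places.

d ≈ 0.138

Required noncentrality: δ = z_{0.025} + z_{0.25} = 1.960 + 0.674 = 2.634.
(The second rejection-region term Φ(−δ − z_{α/2}) is negligible and dropped.)
δ = d·√n ⇒ d = δ/√n = 2.634/√362 = 0.1385.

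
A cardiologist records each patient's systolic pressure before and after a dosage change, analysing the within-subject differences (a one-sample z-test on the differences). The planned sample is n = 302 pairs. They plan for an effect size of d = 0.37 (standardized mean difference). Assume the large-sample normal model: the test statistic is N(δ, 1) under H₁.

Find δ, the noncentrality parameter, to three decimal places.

δ ≈ 6.430

The noncentrality parameter scales effect size by the design's sample-size factor: δ = d·√n = 0.37 × √302 = 6.4299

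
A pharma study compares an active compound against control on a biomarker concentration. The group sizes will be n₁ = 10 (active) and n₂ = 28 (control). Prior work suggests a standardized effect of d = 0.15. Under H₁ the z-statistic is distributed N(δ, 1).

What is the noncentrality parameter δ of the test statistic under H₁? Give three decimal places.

δ = d / √(1/n₁ + 1/n₂) = 0.15 / √(1/10 + 1/28) = 0.4072

δ ≈ 0.407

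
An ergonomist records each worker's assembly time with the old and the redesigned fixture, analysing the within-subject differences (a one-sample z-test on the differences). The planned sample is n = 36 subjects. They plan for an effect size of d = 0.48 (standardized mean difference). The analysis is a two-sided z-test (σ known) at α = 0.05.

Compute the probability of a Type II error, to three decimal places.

β ≈ 0.179

Noncentrality parameter: δ = d·√n = 0.48 × √36 = 2.8800
Critical value for a two-sided test at α = 0.05: z_{α/2} = 1.960.
Power = Φ(δ − 1.960) + Φ(−δ − 1.960) = Φ(0.920) + Φ(-4.840) = 0.8212 + 0.0000 = 0.8212.
Type II error: β = 1 − power = 1 − 0.8212 = 0.1788.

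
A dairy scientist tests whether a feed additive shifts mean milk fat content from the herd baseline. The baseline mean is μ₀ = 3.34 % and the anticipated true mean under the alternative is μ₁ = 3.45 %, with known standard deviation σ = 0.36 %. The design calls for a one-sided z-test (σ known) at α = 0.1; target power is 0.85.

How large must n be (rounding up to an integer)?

Standardized effect: d = |μ₁ − μ₀| / σ = |3.45 − 3.34| / 0.36 = 0.3056
For power 0.85 need Φ(δ − z_{0.1}) = 0.85, so δ = z_{0.1} + z_{0.15} = 1.282 + 1.036 = 2.318.
δ = d·√n ⇒ n = (δ/d)² = (2.318 / 0.3056)² = 57.55.
Rounding up, n = 58.

n = 58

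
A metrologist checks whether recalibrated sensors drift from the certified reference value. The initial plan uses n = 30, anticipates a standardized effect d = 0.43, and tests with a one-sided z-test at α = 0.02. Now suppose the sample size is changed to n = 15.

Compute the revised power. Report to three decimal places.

Power ≈ 0.349

With n = 15: δ = d·√n = 0.43 × √15 = 1.6654. Critical value z_{0.02} = 2.054.
Revised power = Φ(δ − 2.054) = Φ(-0.388) = 0.3489.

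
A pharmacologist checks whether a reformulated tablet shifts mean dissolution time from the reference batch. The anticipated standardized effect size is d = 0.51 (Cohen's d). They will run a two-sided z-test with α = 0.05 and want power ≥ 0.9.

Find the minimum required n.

n = 41

Set Φ(δ − 1.960) = 0.9; then δ − 1.960 = Φ⁻¹(0.9) = 1.282, giving δ = 3.242.
(Ignoring the negligible lower-tail rejection probability gives the usual closed-form inversion.)
δ = d·√n ⇒ n = (δ/d)² = (3.242 / 0.51)² = 40.40.
Round up to the next whole unit.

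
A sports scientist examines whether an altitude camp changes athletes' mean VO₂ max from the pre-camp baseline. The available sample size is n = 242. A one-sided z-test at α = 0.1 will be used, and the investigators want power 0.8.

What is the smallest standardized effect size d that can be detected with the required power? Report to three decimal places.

d ≈ 0.136

Need Φ(δ − 1.282) = 0.8, so δ = 1.282 + 0.842 = 2.123.
δ = d·√n ⇒ d = δ/√n = 2.123/√242 = 0.1365.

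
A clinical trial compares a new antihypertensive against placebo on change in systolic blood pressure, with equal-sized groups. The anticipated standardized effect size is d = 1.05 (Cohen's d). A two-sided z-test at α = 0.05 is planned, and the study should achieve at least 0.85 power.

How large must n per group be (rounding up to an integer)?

For power 0.85 need Φ(δ − z_{0.025}) = 0.85, so δ = z_{0.025} + z_{0.15} = 1.960 + 1.036 = 2.996.
(For δ > 0 the lower-tail rejection region contributes negligibly to power, so the one-term inversion is standard.)
δ = d·√(n/2) ⇒ n = 2(δ/d)² = 2 × (2.996 / 1.05)² = 16.29.
Rounding up, n = 17 per group.

n = 17 per group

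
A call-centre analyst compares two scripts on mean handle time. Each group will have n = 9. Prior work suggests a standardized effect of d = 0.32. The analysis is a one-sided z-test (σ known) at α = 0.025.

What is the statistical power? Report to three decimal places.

Power ≈ 0.100

Noncentrality parameter: δ = d·√(n/2) = 0.32 × √(9/2) = 0.6788
Critical value for a one-sided test at α = 0.025: z_α = 1.960.
Power = Φ(δ − 1.960) = Φ(-1.281) = 0.1001.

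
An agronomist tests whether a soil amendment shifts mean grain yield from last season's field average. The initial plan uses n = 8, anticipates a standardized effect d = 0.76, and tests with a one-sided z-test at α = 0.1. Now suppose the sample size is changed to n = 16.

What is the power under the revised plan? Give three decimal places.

With n = 16: δ = d·√n = 0.76 × √16 = 3.0400. Critical value z_{0.1} = 1.282.
Revised power = Φ(δ − 1.282) = Φ(1.758) = 0.9607.

Power ≈ 0.961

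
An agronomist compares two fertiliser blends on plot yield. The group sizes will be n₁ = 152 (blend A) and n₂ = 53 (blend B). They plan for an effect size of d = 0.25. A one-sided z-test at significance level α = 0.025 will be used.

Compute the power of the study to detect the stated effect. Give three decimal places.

Noncentrality parameter: δ = d / √(1/n₁ + 1/n₂) = 0.25 / √(1/152 + 1/53) = 1.5672
Critical value for a one-sided test at α = 0.025: z_α = 1.960.
Power = Φ(δ − 1.960) = Φ(-0.393) = 0.3472.

Power ≈ 0.347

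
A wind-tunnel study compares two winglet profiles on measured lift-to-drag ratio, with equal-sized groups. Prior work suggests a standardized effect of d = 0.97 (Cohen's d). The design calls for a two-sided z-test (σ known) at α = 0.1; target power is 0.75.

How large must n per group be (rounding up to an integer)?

For power 0.75 need Φ(δ − z_{0.05}) = 0.75, so δ = z_{0.05} + z_{0.25} = 1.645 + 0.674 = 2.319.
(The Φ(−δ − z_{α/2}) term is vanishingly small for δ > 0 and is dropped in the standard sample-size formula.)
δ = d·√(n/2) ⇒ n = 2(δ/d)² = 2 × (2.319 / 0.97)² = 11.43.
Round up to the next whole unit.

n = 12 per group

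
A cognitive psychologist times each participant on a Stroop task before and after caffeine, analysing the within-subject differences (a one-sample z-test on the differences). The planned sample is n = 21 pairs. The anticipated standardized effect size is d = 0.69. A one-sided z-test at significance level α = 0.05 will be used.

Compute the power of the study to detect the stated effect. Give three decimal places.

Power ≈ 0.935

Noncentrality parameter: δ = d·√n = 0.69 × √21 = 3.1620
Critical value for a one-sided test at α = 0.05: z_α = 1.645.
Power = P(Z > 1.645 − δ) = Φ(1.517) = 0.9354.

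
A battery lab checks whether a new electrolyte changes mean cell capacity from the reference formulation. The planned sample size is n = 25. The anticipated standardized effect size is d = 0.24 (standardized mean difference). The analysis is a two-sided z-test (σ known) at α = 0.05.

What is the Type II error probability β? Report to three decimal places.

Noncentrality parameter: δ = d·√n = 0.24 × √25 = 1.2000
Critical value for a two-sided test at α = 0.05: z_{α/2} = 1.960.
Power = Φ(δ − 1.960) + Φ(−δ − 1.960) = Φ(-0.760) + Φ(-3.160) = 0.2236 + 0.0008 = 0.2244.
Type II error: β = 1 − power = 1 − 0.2244 = 0.7756.

β ≈ 0.776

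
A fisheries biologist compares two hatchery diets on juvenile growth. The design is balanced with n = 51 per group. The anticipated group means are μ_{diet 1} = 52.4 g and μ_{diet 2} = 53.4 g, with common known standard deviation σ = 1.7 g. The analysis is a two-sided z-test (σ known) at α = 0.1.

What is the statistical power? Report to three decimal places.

Standardized effect: d = |μ_{diet 1} − μ_{diet 2}| / σ = |52.4 − 53.4| / 1.7 = 0.5882
Noncentrality parameter: δ = d·√(n/2) = 0.5882 × √(51/2) = 2.9704
Two-sided α = 0.1 → critical value z_{0.05} = 1.645.
Power = Φ(δ − 1.645) + Φ(−δ − 1.645) = Φ(1.326) + Φ(-4.615) = 0.9075 + 0.0000 = 0.9075.

Power ≈ 0.908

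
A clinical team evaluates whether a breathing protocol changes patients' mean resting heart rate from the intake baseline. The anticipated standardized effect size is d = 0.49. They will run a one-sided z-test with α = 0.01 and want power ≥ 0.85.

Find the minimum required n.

Set Φ(δ − 2.326) = 0.85; then δ − 2.326 = Φ⁻¹(0.85) = 1.036, giving δ = 3.363.
δ = d·√n ⇒ n = (δ/d)² = (3.363 / 0.49)² = 47.10.
Round up to the next whole unit.

n = 48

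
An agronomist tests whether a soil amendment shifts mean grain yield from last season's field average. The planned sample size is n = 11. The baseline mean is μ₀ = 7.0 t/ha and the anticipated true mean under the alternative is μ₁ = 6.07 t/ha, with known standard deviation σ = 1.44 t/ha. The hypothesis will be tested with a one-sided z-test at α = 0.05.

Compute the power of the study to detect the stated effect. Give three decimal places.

Standardized effect: d = |μ₁ − μ₀| / σ = |6.07 − 7.0| / 1.44 = 0.6458
Noncentrality parameter: δ = d·√n = 0.6458 × √11 = 2.1420
Critical value for a one-sided test at α = 0.05: z_α = 1.645.
Power = P(Z > 1.645 − δ) = Φ(0.497) = 0.6905.

Power ≈ 0.690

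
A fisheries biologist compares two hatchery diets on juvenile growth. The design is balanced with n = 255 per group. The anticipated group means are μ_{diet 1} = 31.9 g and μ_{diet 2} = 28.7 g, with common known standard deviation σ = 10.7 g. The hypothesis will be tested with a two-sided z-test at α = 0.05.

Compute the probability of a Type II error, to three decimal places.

β ≈ 0.078

Standardized effect: d = |μ_{diet 1} − μ_{diet 2}| / σ = |31.9 − 28.7| / 10.7 = 0.2991
Noncentrality parameter: δ = d·√(n/2) = 0.2991 × √(255/2) = 3.3769
Two-sided α = 0.05 → critical value z_{0.025} = 1.960.
Power = Φ(δ − 1.960) + Φ(−δ − 1.960) = Φ(1.417) + Φ(-5.337) = 0.9218 + 0.0000 = 0.9218.
Type II error: β = 1 − power = 1 − 0.9218 = 0.0782.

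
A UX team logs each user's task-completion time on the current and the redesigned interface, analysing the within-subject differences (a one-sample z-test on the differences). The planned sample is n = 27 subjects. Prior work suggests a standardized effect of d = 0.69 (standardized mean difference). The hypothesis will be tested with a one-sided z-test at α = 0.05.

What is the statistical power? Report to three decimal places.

Power ≈ 0.974

Noncentrality parameter: λ = d·√n = 0.69 × √27 = 3.5853
Critical value for a one-sided test at α = 0.05: z_α = 1.645.
Power = P(Z > 1.645 − λ) = Φ(1.940) = 0.9738.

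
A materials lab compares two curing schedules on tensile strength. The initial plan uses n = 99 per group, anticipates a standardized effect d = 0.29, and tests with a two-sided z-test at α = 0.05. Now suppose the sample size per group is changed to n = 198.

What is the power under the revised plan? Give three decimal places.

With n = 198 per group: δ = d·√(n/2) = 0.29 × √(198/2) = 2.8855. Critical value z_{0.025} = 1.960.
Revised power = Φ(δ − 1.960) + Φ(−δ − 1.960) = Φ(0.925) + Φ(-4.845) = 0.8226 + 0.0000 = 0.8226.

Power ≈ 0.823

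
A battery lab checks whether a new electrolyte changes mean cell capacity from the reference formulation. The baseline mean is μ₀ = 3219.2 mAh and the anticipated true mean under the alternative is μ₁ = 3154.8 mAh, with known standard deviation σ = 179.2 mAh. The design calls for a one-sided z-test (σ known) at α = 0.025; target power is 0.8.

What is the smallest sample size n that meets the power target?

n = 61

Standardized effect: d = |μ₁ − μ₀| / σ = |3154.8 − 3219.2| / 179.2 = 0.3594
For power 0.8 need Φ(δ − z_{0.025}) = 0.8, so δ = z_{0.025} + z_{0.20} = 1.960 + 0.842 = 2.802.
δ = d·√n ⇒ n = (δ/d)² = (2.802 / 0.3594)² = 60.77.
Round up to the next whole unit.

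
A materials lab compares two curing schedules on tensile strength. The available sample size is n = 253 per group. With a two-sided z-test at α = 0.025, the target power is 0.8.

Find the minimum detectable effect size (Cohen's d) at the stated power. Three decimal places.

d ≈ 0.274

Required noncentrality: δ = z_{0.0125} + z_{0.20} = 2.241 + 0.842 = 3.083.
(The second rejection-region term Φ(−δ − z_{α/2}) is negligible and dropped.)
δ = d·√(n/2) ⇒ d = δ/√(n/2) = 3.083/√(253/2) = 0.2741.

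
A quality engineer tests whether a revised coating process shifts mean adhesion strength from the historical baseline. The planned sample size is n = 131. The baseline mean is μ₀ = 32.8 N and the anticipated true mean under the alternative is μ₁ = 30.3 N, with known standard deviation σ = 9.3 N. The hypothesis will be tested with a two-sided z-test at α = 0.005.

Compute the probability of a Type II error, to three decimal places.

Standardized effect: d = |μ₁ − μ₀| / σ = |30.3 − 32.8| / 9.3 = 0.2688
Noncentrality parameter: δ = d·√n = 0.2688 × √131 = 3.0768
Critical value for a two-sided test at α = 0.005: z_{α/2} = 2.807.
Power = Φ(δ − 2.807) + Φ(−δ − 2.807) = Φ(0.270) + Φ(-5.884) = 0.6063 + 0.0000 = 0.6063.
Type II error: β = 1 − power = 1 − 0.6063 = 0.3937.

β ≈ 0.394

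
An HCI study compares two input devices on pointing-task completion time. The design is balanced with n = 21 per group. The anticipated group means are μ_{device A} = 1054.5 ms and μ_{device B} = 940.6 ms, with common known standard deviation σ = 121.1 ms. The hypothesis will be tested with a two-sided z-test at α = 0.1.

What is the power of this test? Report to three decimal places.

Standardized effect: d = |μ_{device A} − μ_{device B}| / σ = |1054.5 − 940.6| / 121.1 = 0.9405
Noncentrality parameter: δ = d·√(n/2) = 0.9405 × √(21/2) = 3.0477
Critical value for a two-sided test at α = 0.1: z_{α/2} = 1.645.
Power = Φ(δ − 1.645) + Φ(−δ − 1.645) = Φ(1.403) + Φ(-4.693) = 0.9197 + 0.0000 = 0.9197.

Power ≈ 0.920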